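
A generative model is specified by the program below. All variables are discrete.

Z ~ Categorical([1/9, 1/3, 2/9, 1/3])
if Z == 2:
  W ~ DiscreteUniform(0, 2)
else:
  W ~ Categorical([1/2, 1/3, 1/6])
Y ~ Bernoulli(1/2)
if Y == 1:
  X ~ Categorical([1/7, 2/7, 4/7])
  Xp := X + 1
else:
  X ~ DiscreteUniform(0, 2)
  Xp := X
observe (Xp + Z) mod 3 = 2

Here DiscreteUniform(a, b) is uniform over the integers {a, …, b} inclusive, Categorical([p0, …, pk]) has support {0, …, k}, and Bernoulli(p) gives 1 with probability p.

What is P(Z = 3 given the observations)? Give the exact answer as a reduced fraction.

Enumerate traces; 24 have nonzero weight after conditioning:
  (Z=0, W=0, Y=0, X=2) weight 1/108
  (Z=0, W=0, Y=1, X=1) weight 1/126
  (Z=0, W=1, Y=0, X=2) weight 1/162
  (Z=0, W=1, Y=1, X=1) weight 1/189
  (Z=0, W=2, Y=0, X=2) weight 1/324
  (Z=0, W=2, Y=1, X=1) weight 1/378
  (Z=1, W=0, Y=0, X=1) weight 1/36
  (Z=1, W=0, Y=1, X=0) weight 1/84
  (Z=2, W=0, Y=0, X=0) weight 1/81
  (Z=3, W=0, Y=0, X=2) weight 1/36
  … 14 more
Group by Z:
  weight(Z=0) = 13/378
  weight(Z=1) = 5/63
  weight(Z=2) = 19/189
  weight(Z=3) = 13/126
Total weight = 13/378 + 5/63 + 19/189 + 13/126 = 20/63
P(Z=0 | obs) = 13/378 / 20/63 = 13/120
P(Z=1 | obs) = 5/63 / 20/63 = 1/4
P(Z=2 | obs) = 19/189 / 20/63 = 19/60
P(Z=3 | obs) = 13/126 / 20/63 = 13/40

P(Z = 3 | obs) = 13/40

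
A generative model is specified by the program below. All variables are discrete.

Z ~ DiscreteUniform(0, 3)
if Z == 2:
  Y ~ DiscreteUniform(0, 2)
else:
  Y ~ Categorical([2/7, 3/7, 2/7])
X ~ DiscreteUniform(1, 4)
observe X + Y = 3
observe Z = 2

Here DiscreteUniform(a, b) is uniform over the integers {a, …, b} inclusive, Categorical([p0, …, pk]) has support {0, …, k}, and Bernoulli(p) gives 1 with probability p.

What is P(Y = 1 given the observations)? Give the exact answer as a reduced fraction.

Enumerate traces; 3 have nonzero weight after conditioning:
  (Z=2, Y=0, X=3) weight 1/48
  (Z=2, Y=1, X=2) weight 1/48
  (Z=2, Y=2, X=1) weight 1/48
Group by Y:
  weight(Y=0) = 1/48
  weight(Y=1) = 1/48
  weight(Y=2) = 1/48
Total weight = 1/48 + 1/48 + 1/48 = 1/16
P(Y=0 | obs) = 1/48 / 1/16 = 1/3
P(Y=1 | obs) = 1/48 / 1/16 = 1/3
P(Y=2 | obs) = 1/48 / 1/16 = 1/3

P(Y = 1 | obs) = 1/3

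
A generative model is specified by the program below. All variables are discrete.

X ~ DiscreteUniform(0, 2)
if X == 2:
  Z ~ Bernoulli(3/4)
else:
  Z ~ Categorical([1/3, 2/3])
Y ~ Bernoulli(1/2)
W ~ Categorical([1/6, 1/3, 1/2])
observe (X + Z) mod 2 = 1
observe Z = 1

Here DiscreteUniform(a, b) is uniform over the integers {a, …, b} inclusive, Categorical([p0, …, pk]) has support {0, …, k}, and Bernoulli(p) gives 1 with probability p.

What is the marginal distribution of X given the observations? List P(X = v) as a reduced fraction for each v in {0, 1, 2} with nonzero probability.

P(X=0) = 8/17, P(X=2) = 9/17

Enumerate traces; 12 have nonzero weight after conditioning:
  (X=0, Z=1, Y=0, W=0) weight 1/54
  (X=0, Z=1, Y=0, W=1) weight 1/27
  (X=0, Z=1, Y=0, W=2) weight 1/18
  (X=0, Z=1, Y=1, W=0) weight 1/54
  (X=0, Z=1, Y=1, W=1) weight 1/27
  (X=0, Z=1, Y=1, W=2) weight 1/18
  (X=2, Z=1, Y=0, W=0) weight 1/48
  (X=2, Z=1, Y=0, W=1) weight 1/24
  … 4 more
Group by X:
  weight(X=0) = 2/9
  weight(X=2) = 1/4
Total weight = 2/9 + 1/4 = 17/36
P(X=0 | obs) = 2/9 / 17/36 = 8/17
P(X=2 | obs) = 1/4 / 17/36 = 9/17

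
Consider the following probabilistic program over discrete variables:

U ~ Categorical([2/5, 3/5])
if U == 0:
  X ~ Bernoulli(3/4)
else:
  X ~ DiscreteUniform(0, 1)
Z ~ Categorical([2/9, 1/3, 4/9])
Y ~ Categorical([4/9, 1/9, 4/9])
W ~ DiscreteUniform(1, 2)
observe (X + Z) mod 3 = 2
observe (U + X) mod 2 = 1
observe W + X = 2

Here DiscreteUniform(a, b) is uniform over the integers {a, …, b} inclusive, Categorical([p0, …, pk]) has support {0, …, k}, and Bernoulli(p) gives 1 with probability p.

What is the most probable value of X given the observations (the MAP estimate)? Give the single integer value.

Enumerate traces; 6 have nonzero weight after conditioning:
  (U=0, X=1, Z=1, Y=0, W=1) weight 1/45
  (U=0, X=1, Z=1, Y=1, W=1) weight 1/180
  (U=0, X=1, Z=1, Y=2, W=1) weight 1/45
  (U=1, X=0, Z=2, Y=0, W=2) weight 4/135
  (U=1, X=0, Z=2, Y=1, W=2) weight 1/135
  (U=1, X=0, Z=2, Y=2, W=2) weight 4/135
Group by X:
  weight(X=0) = 1/15
  weight(X=1) = 1/20
Total weight = 1/15 + 1/20 = 7/60
P(X=0 | obs) = 1/15 / 7/60 = 4/7
P(X=1 | obs) = 1/20 / 7/60 = 3/7
argmax = 0

argmax_v P(X = v | obs) = 0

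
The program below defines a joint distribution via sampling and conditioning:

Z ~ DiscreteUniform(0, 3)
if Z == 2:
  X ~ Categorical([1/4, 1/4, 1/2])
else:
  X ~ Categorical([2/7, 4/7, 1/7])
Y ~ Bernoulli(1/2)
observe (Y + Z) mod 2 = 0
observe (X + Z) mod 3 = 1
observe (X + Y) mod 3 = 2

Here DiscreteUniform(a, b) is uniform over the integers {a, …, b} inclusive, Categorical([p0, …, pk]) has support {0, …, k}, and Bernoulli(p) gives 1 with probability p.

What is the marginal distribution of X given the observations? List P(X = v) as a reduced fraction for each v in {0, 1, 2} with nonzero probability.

Enumerate traces; 2 have nonzero weight after conditioning:
  (Z=2, X=2, Y=0) weight 1/16
  (Z=3, X=1, Y=1) weight 1/14
Group by X:
  weight(X=1) = 1/14
  weight(X=2) = 1/16
Total weight = 1/14 + 1/16 = 15/112
P(X=1 | obs) = 1/14 / 15/112 = 8/15
P(X=2 | obs) = 1/16 / 15/112 = 7/15

P(X=1) = 8/15, P(X=2) = 7/15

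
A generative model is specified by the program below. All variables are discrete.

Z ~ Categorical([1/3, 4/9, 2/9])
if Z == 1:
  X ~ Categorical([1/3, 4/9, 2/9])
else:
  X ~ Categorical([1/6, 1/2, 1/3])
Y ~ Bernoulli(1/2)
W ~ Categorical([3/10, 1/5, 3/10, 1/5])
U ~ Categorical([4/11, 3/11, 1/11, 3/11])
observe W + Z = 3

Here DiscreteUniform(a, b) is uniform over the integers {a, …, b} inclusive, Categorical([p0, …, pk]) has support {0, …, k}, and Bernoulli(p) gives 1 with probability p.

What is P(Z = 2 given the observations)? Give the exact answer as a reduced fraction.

P(Z = 2 | obs) = 2/11

Enumerate traces; 72 have nonzero weight after conditioning:
  (Z=0, X=0, Y=0, W=3, U=0) weight 1/495
  (Z=0, X=0, Y=0, W=3, U=1) weight 1/660
  (Z=0, X=0, Y=0, W=3, U=2) weight 1/1980
  (Z=0, X=0, Y=0, W=3, U=3) weight 1/660
  (Z=0, X=0, Y=1, W=3, U=0) weight 1/495
  (Z=0, X=0, Y=1, W=3, U=1) weight 1/660
  (Z=0, X=0, Y=1, W=3, U=2) weight 1/1980
  (Z=0, X=0, Y=1, W=3, U=3) weight 1/660
  (Z=1, X=0, Y=0, W=2, U=0) weight 4/495
  (Z=2, X=0, Y=0, W=1, U=0) weight 2/1485
  … 62 more
Group by Z:
  weight(Z=0) = 1/15
  weight(Z=1) = 2/15
  weight(Z=2) = 2/45
Total weight = 1/15 + 2/15 + 2/45 = 11/45
P(Z=0 | obs) = 1/15 / 11/45 = 3/11
P(Z=1 | obs) = 2/15 / 11/45 = 6/11
P(Z=2 | obs) = 2/45 / 11/45 = 2/11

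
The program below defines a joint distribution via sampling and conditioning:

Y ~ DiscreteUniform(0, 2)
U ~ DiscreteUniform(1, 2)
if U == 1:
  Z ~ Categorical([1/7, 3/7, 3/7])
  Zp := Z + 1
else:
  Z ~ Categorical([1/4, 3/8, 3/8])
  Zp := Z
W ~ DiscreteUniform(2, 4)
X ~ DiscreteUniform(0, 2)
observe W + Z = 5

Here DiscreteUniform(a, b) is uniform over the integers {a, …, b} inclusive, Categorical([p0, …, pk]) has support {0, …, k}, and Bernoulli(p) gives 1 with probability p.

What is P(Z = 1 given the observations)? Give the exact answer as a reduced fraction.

P(Z = 1 | obs) = 1/2

Enumerate traces; 36 have nonzero weight after conditioning:
  (Y=0, U=1, Z=1, W=4, X=0) weight 1/126
  (Y=0, U=1, Z=1, W=4, X=1) weight 1/126
  (Y=0, U=1, Z=1, W=4, X=2) weight 1/126
  (Y=0, U=1, Z=2, W=3, X=0) weight 1/126
  (Y=0, U=1, Z=2, W=3, X=1) weight 1/126
  (Y=0, U=1, Z=2, W=3, X=2) weight 1/126
  (Y=0, U=2, Z=1, W=4, X=0) weight 1/144
  (Y=0, U=2, Z=1, W=4, X=1) weight 1/144
  … 28 more
Group by Z:
  weight(Z=1) = 15/112
  weight(Z=2) = 15/112
Total weight = 15/112 + 15/112 = 15/56
P(Z=1 | obs) = 15/112 / 15/56 = 1/2
P(Z=2 | obs) = 15/112 / 15/56 = 1/2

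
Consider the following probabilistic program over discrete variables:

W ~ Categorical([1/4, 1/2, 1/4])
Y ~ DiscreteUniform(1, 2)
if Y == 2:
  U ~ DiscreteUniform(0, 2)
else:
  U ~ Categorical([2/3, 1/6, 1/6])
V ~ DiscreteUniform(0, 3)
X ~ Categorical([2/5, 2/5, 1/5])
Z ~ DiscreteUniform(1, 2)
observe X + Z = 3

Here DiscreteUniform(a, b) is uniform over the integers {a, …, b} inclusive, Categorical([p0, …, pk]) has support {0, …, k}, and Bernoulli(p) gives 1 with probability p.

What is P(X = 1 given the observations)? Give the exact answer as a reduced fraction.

P(X = 1 | obs) = 2/3

Enumerate traces; 144 have nonzero weight after conditioning:
  (W=0, Y=1, U=0, V=0, X=1, Z=2) weight 1/240
  (W=0, Y=1, U=0, V=0, X=2, Z=1) weight 1/480
  (W=0, Y=1, U=0, V=1, X=1, Z=2) weight 1/240
  (W=0, Y=1, U=0, V=1, X=2, Z=1) weight 1/480
  (W=0, Y=1, U=0, V=2, X=1, Z=2) weight 1/240
  (W=0, Y=1, U=0, V=2, X=2, Z=1) weight 1/480
  (W=0, Y=1, U=0, V=3, X=1, Z=2) weight 1/240
  (W=0, Y=1, U=0, V=3, X=2, Z=1) weight 1/480
  … 136 more
Group by X:
  weight(X=1) = 1/5
  weight(X=2) = 1/10
Total weight = 1/5 + 1/10 = 3/10
P(X=1 | obs) = 1/5 / 3/10 = 2/3
P(X=2 | obs) = 1/10 / 3/10 = 1/3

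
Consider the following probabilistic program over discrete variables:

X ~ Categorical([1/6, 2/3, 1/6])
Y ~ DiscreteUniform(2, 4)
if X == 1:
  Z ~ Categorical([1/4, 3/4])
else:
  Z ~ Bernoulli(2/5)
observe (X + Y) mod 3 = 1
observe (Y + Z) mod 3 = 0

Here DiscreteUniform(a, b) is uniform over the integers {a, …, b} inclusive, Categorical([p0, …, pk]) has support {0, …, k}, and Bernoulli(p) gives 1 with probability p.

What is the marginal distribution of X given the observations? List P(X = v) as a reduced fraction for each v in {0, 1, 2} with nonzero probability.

P(X=1) = 5/7, P(X=2) = 2/7

Enumerate traces; 2 have nonzero weight after conditioning:
  (X=1, Y=3, Z=0) weight 1/18
  (X=2, Y=2, Z=1) weight 1/45
Group by X:
  weight(X=1) = 1/18
  weight(X=2) = 1/45
Total weight = 1/18 + 1/45 = 7/90
P(X=1 | obs) = 1/18 / 7/90 = 5/7
P(X=2 | obs) = 1/45 / 7/90 = 2/7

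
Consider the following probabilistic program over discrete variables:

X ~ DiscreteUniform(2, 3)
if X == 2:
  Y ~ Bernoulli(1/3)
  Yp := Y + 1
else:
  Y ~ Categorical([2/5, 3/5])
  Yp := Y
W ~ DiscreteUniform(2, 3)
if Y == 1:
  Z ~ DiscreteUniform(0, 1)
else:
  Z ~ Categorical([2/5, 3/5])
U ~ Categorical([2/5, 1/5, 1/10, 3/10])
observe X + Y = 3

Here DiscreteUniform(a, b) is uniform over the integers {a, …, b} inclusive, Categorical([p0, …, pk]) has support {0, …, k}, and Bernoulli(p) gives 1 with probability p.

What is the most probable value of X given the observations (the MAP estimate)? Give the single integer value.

argmax_v P(X = v | obs) = 3

Enumerate traces; 32 have nonzero weight after conditioning:
  (X=2, Y=1, W=2, Z=0, U=0) weight 1/60
  (X=2, Y=1, W=2, Z=0, U=1) weight 1/120
  (X=2, Y=1, W=2, Z=0, U=2) weight 1/240
  (X=2, Y=1, W=2, Z=0, U=3) weight 1/80
  (X=2, Y=1, W=2, Z=1, U=0) weight 1/60
  (X=2, Y=1, W=2, Z=1, U=1) weight 1/120
  (X=2, Y=1, W=2, Z=1, U=2) weight 1/240
  (X=2, Y=1, W=2, Z=1, U=3) weight 1/80
  (X=3, Y=0, W=2, Z=0, U=0) weight 2/125
  … 23 more
Group by X:
  weight(X=2) = 1/6
  weight(X=3) = 1/5
Total weight = 1/6 + 1/5 = 11/30
P(X=2 | obs) = 1/6 / 11/30 = 5/11
P(X=3 | obs) = 1/5 / 11/30 = 6/11
argmax = 3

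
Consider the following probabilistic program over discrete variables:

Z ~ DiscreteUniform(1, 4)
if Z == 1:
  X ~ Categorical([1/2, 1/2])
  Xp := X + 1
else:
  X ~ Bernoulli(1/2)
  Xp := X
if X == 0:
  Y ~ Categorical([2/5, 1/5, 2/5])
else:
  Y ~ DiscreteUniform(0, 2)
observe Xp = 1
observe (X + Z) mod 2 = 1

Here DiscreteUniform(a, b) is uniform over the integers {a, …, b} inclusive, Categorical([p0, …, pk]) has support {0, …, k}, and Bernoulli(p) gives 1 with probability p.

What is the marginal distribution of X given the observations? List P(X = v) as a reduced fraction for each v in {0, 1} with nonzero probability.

Enumerate traces; 9 have nonzero weight after conditioning:
  (Z=1, X=0, Y=0) weight 1/20
  (Z=1, X=0, Y=1) weight 1/40
  (Z=1, X=0, Y=2) weight 1/20
  (Z=2, X=1, Y=0) weight 1/24
  (Z=2, X=1, Y=1) weight 1/24
  (Z=2, X=1, Y=2) weight 1/24
  (Z=4, X=1, Y=0) weight 1/24
  (Z=4, X=1, Y=1) weight 1/24
  … 1 more
Group by X:
  weight(X=0) = 1/8
  weight(X=1) = 1/4
Total weight = 1/8 + 1/4 = 3/8
P(X=0 | obs) = 1/8 / 3/8 = 1/3
P(X=1 | obs) = 1/4 / 3/8 = 2/3

P(X=0) = 1/3, P(X=1) = 2/3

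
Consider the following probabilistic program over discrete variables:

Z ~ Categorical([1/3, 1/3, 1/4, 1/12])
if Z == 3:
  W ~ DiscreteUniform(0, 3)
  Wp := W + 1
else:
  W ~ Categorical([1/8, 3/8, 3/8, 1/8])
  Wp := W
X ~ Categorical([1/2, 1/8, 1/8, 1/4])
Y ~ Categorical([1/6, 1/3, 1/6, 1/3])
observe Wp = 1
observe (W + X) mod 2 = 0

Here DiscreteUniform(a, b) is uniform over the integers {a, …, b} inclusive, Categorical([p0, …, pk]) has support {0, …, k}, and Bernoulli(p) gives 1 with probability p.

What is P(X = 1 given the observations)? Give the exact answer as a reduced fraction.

Enumerate traces; 32 have nonzero weight after conditioning:
  (Z=0, W=1, X=1, Y=0) weight 1/384
  (Z=0, W=1, X=1, Y=1) weight 1/192
  (Z=0, W=1, X=1, Y=2) weight 1/384
  (Z=0, W=1, X=1, Y=3) weight 1/192
  (Z=0, W=1, X=3, Y=0) weight 1/192
  (Z=0, W=1, X=3, Y=1) weight 1/96
  (Z=0, W=1, X=3, Y=2) weight 1/192
  (Z=0, W=1, X=3, Y=3) weight 1/96
  (Z=3, W=0, X=0, Y=0) weight 1/576
  (Z=3, W=0, X=2, Y=0) weight 1/2304
  … 22 more
Group by X:
  weight(X=0) = 1/96
  weight(X=1) = 11/256
  weight(X=2) = 1/384
  weight(X=3) = 11/128
Total weight = 1/96 + 11/256 + 1/384 + 11/128 = 109/768
P(X=0 | obs) = 1/96 / 109/768 = 8/109
P(X=1 | obs) = 11/256 / 109/768 = 33/109
P(X=2 | obs) = 1/384 / 109/768 = 2/109
P(X=3 | obs) = 11/128 / 109/768 = 66/109

P(X = 1 | obs) = 33/109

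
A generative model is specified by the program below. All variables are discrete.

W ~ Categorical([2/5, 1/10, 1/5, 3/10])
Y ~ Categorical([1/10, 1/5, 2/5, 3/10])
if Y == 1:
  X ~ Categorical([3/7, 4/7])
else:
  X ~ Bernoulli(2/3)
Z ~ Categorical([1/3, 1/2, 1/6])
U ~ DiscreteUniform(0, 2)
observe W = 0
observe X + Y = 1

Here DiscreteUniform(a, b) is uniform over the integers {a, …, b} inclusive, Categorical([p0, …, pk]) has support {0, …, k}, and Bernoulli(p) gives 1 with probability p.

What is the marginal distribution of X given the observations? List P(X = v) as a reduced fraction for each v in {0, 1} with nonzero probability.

Enumerate traces; 18 have nonzero weight after conditioning:
  (W=0, Y=0, X=1, Z=0, U=0) weight 2/675
  (W=0, Y=0, X=1, Z=0, U=1) weight 2/675
  (W=0, Y=0, X=1, Z=0, U=2) weight 2/675
  (W=0, Y=0, X=1, Z=1, U=0) weight 1/225
  (W=0, Y=0, X=1, Z=1, U=1) weight 1/225
  (W=0, Y=0, X=1, Z=1, U=2) weight 1/225
  (W=0, Y=0, X=1, Z=2, U=0) weight 1/675
  (W=0, Y=0, X=1, Z=2, U=1) weight 1/675
  (W=0, Y=1, X=0, Z=0, U=0) weight 2/525
  … 9 more
Group by X:
  weight(X=0) = 6/175
  weight(X=1) = 2/75
Total weight = 6/175 + 2/75 = 32/525
P(X=0 | obs) = 6/175 / 32/525 = 9/16
P(X=1 | obs) = 2/75 / 32/525 = 7/16

P(X=0) = 9/16, P(X=1) = 7/16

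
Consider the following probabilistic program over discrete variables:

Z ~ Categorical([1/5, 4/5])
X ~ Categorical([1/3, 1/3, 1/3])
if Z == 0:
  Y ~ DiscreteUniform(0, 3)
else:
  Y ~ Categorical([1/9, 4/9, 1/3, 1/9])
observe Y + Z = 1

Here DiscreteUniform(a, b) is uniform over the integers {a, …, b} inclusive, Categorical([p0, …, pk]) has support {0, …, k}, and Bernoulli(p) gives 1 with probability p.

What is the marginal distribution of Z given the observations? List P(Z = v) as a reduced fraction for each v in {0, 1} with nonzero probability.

P(Z=0) = 9/25, P(Z=1) = 16/25

Enumerate traces; 6 have nonzero weight after conditioning:
  (Z=0, X=0, Y=1) weight 1/60
  (Z=0, X=1, Y=1) weight 1/60
  (Z=0, X=2, Y=1) weight 1/60
  (Z=1, X=0, Y=0) weight 4/135
  (Z=1, X=1, Y=0) weight 4/135
  (Z=1, X=2, Y=0) weight 4/135
Group by Z:
  weight(Z=0) = 1/20
  weight(Z=1) = 4/45
Total weight = 1/20 + 4/45 = 5/36
P(Z=0 | obs) = 1/20 / 5/36 = 9/25
P(Z=1 | obs) = 4/45 / 5/36 = 16/25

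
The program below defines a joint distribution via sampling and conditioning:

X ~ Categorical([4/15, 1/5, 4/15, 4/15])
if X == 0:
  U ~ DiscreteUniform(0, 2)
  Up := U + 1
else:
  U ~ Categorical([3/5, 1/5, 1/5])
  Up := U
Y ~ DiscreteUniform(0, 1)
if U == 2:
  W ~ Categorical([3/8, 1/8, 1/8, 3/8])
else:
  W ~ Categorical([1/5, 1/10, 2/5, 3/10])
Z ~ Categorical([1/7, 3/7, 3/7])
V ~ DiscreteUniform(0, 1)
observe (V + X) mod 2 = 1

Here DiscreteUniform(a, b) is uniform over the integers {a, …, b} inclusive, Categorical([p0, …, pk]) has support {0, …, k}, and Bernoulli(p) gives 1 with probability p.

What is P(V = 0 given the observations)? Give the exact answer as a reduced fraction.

Enumerate traces; 288 have nonzero weight after conditioning:
  (X=0, U=0, Y=0, W=0, Z=0, V=1) weight 1/1575
  (X=0, U=0, Y=0, W=0, Z=1, V=1) weight 1/525
  (X=0, U=0, Y=0, W=0, Z=2, V=1) weight 1/525
  (X=0, U=0, Y=0, W=1, Z=0, V=1) weight 1/3150
  (X=0, U=0, Y=0, W=1, Z=1, V=1) weight 1/1050
  (X=0, U=0, Y=0, W=1, Z=2, V=1) weight 1/1050
  (X=0, U=0, Y=0, W=2, Z=0, V=1) weight 2/1575
  (X=0, U=0, Y=0, W=2, Z=1, V=1) weight 2/525
  (X=1, U=0, Y=0, W=0, Z=0, V=0) weight 3/3500
  … 279 more
Group by V:
  weight(V=0) = 7/30
  weight(V=1) = 4/15
Total weight = 7/30 + 4/15 = 1/2
P(V=0 | obs) = 7/30 / 1/2 = 7/15
P(V=1 | obs) = 4/15 / 1/2 = 8/15

P(V = 0 | obs) = 7/15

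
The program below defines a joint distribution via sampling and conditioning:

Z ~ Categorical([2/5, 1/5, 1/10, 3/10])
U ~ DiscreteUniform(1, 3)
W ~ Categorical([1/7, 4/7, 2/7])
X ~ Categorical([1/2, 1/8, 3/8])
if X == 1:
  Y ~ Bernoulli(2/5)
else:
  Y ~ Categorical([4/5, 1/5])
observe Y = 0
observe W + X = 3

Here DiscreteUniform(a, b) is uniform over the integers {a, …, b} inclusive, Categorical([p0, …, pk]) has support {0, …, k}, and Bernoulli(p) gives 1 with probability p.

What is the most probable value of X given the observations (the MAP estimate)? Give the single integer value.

argmax_v P(X = v | obs) = 2

Enumerate traces; 24 have nonzero weight after conditioning:
  (Z=0, U=1, W=1, X=2, Y=0) weight 4/175
  (Z=0, U=1, W=2, X=1, Y=0) weight 1/350
  (Z=0, U=2, W=1, X=2, Y=0) weight 4/175
  (Z=0, U=2, W=2, X=1, Y=0) weight 1/350
  (Z=0, U=3, W=1, X=2, Y=0) weight 4/175
  (Z=0, U=3, W=2, X=1, Y=0) weight 1/350
  (Z=1, U=1, W=1, X=2, Y=0) weight 2/175
  (Z=1, U=1, W=2, X=1, Y=0) weight 1/700
  … 16 more
Group by X:
  weight(X=1) = 3/140
  weight(X=2) = 6/35
Total weight = 3/140 + 6/35 = 27/140
P(X=1 | obs) = 3/140 / 27/140 = 1/9
P(X=2 | obs) = 6/35 / 27/140 = 8/9
argmax = 2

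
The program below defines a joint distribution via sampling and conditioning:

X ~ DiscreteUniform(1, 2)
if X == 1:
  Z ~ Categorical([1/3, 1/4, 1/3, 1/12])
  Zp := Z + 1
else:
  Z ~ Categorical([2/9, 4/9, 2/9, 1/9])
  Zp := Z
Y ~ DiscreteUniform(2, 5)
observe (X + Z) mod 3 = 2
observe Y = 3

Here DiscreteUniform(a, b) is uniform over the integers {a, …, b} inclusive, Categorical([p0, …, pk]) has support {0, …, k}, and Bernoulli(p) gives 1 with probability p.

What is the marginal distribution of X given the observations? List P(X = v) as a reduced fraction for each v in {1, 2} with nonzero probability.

Enumerate traces; 3 have nonzero weight after conditioning:
  (X=1, Z=1, Y=3) weight 1/32
  (X=2, Z=0, Y=3) weight 1/36
  (X=2, Z=3, Y=3) weight 1/72
Group by X:
  weight(X=1) = 1/32
  weight(X=2) = 1/24
Total weight = 1/32 + 1/24 = 7/96
P(X=1 | obs) = 1/32 / 7/96 = 3/7
P(X=2 | obs) = 1/24 / 7/96 = 4/7

P(X=1) = 3/7, P(X=2) = 4/7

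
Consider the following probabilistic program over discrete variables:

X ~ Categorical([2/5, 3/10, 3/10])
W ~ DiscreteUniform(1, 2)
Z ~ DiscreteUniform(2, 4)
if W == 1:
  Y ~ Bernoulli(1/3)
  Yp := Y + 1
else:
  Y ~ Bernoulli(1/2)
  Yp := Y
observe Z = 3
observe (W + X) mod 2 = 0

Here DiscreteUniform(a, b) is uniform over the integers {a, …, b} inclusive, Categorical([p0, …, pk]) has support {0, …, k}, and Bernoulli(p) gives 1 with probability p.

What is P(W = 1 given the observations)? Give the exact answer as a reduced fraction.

Enumerate traces; 6 have nonzero weight after conditioning:
  (X=0, W=2, Z=3, Y=0) weight 1/30
  (X=0, W=2, Z=3, Y=1) weight 1/30
  (X=1, W=1, Z=3, Y=0) weight 1/30
  (X=1, W=1, Z=3, Y=1) weight 1/60
  (X=2, W=2, Z=3, Y=0) weight 1/40
  (X=2, W=2, Z=3, Y=1) weight 1/40
Group by W:
  weight(W=1) = 1/20
  weight(W=2) = 7/60
Total weight = 1/20 + 7/60 = 1/6
P(W=1 | obs) = 1/20 / 1/6 = 3/10
P(W=2 | obs) = 7/60 / 1/6 = 7/10

P(W = 1 | obs) = 3/10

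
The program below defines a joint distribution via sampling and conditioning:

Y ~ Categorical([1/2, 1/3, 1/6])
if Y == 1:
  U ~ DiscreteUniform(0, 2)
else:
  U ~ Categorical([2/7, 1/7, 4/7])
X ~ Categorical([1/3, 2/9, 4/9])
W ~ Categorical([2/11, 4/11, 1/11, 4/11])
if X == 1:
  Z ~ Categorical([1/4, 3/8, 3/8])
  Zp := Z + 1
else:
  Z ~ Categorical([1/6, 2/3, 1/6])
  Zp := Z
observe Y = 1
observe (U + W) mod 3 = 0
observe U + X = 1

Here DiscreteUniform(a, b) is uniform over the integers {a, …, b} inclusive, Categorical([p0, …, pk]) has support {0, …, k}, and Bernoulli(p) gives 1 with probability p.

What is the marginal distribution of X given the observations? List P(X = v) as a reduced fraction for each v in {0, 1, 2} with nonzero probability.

P(X=0) = 1/5, P(X=1) = 4/5

Enumerate traces; 9 have nonzero weight after conditioning:
  (Y=1, U=0, X=1, W=0, Z=0) weight 1/891
  (Y=1, U=0, X=1, W=0, Z=1) weight 1/594
  (Y=1, U=0, X=1, W=0, Z=2) weight 1/594
  (Y=1, U=0, X=1, W=3, Z=0) weight 2/891
  (Y=1, U=0, X=1, W=3, Z=1) weight 1/297
  (Y=1, U=0, X=1, W=3, Z=2) weight 1/297
  (Y=1, U=1, X=0, W=2, Z=0) weight 1/1782
  (Y=1, U=1, X=0, W=2, Z=1) weight 2/891
  … 1 more
Group by X:
  weight(X=0) = 1/297
  weight(X=1) = 4/297
Total weight = 1/297 + 4/297 = 5/297
P(X=0 | obs) = 1/297 / 5/297 = 1/5
P(X=1 | obs) = 4/297 / 5/297 = 4/5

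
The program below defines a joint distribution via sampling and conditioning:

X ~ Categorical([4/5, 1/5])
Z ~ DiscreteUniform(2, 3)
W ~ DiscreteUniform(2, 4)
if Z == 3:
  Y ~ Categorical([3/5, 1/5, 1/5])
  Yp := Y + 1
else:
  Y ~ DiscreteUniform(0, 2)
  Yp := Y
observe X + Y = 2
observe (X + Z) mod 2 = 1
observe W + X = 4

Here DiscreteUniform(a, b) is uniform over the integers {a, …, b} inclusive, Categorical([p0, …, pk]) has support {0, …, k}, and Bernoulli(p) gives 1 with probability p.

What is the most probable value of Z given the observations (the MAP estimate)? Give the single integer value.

argmax_v P(Z = v | obs) = 3

Enumerate traces; 2 have nonzero weight after conditioning:
  (X=0, Z=3, W=4, Y=2) weight 2/75
  (X=1, Z=2, W=3, Y=1) weight 1/90
Group by Z:
  weight(Z=2) = 1/90
  weight(Z=3) = 2/75
Total weight = 1/90 + 2/75 = 17/450
P(Z=2 | obs) = 1/90 / 17/450 = 5/17
P(Z=3 | obs) = 2/75 / 17/450 = 12/17
argmax = 3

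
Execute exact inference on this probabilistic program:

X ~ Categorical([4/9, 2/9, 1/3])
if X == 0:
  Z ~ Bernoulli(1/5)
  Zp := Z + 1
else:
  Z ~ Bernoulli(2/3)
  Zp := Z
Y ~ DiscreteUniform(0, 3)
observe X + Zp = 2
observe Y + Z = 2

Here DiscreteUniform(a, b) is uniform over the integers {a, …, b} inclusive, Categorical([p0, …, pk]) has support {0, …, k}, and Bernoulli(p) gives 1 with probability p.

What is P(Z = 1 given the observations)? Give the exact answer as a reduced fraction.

P(Z = 1 | obs) = 32/47

Enumerate traces; 3 have nonzero weight after conditioning:
  (X=0, Z=1, Y=1) weight 1/45
  (X=1, Z=1, Y=1) weight 1/27
  (X=2, Z=0, Y=2) weight 1/36
Group by Z:
  weight(Z=0) = 1/36
  weight(Z=1) = 8/135
Total weight = 1/36 + 8/135 = 47/540
P(Z=0 | obs) = 1/36 / 47/540 = 15/47
P(Z=1 | obs) = 8/135 / 47/540 = 32/47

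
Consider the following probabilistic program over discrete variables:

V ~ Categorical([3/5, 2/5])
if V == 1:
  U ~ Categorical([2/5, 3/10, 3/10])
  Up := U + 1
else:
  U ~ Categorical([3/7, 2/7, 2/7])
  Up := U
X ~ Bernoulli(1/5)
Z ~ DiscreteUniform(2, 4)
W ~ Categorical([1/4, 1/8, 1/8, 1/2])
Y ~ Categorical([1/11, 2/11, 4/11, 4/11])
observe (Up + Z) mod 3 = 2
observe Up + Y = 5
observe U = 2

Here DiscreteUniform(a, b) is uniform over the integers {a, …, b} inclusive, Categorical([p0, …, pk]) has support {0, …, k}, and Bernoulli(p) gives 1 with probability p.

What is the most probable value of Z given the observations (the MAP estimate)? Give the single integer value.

argmax_v P(Z = v | obs) = 3

Enumerate traces; 16 have nonzero weight after conditioning:
  (V=0, U=2, X=0, Z=3, W=0, Y=3) weight 8/1925
  (V=0, U=2, X=0, Z=3, W=1, Y=3) weight 4/1925
  (V=0, U=2, X=0, Z=3, W=2, Y=3) weight 4/1925
  (V=0, U=2, X=0, Z=3, W=3, Y=3) weight 16/1925
  (V=0, U=2, X=1, Z=3, W=0, Y=3) weight 2/1925
  (V=0, U=2, X=1, Z=3, W=1, Y=3) weight 1/1925
  (V=0, U=2, X=1, Z=3, W=2, Y=3) weight 1/1925
  (V=0, U=2, X=1, Z=3, W=3, Y=3) weight 4/1925
  (V=1, U=2, X=0, Z=2, W=0, Y=2) weight 4/1375
  … 7 more
Group by Z:
  weight(Z=2) = 4/275
  weight(Z=3) = 8/385
Total weight = 4/275 + 8/385 = 68/1925
P(Z=2 | obs) = 4/275 / 68/1925 = 7/17
P(Z=3 | obs) = 8/385 / 68/1925 = 10/17
argmax = 3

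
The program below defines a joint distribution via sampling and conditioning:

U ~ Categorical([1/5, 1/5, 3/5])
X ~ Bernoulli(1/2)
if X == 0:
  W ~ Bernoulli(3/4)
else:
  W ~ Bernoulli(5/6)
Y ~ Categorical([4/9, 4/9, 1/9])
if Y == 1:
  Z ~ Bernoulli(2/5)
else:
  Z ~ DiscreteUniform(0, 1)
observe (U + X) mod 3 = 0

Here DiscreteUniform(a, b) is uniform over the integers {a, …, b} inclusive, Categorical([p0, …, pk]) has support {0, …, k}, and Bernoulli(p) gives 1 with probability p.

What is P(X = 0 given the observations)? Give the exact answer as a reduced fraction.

P(X = 0 | obs) = 1/4

Enumerate traces; 24 have nonzero weight after conditioning:
  (U=0, X=0, W=0, Y=0, Z=0) weight 1/180
  (U=0, X=0, W=0, Y=0, Z=1) weight 1/180
  (U=0, X=0, W=0, Y=1, Z=0) weight 1/150
  (U=0, X=0, W=0, Y=1, Z=1) weight 1/225
  (U=0, X=0, W=0, Y=2, Z=0) weight 1/720
  (U=0, X=0, W=0, Y=2, Z=1) weight 1/720
  (U=0, X=0, W=1, Y=0, Z=0) weight 1/60
  (U=0, X=0, W=1, Y=0, Z=1) weight 1/60
  (U=2, X=1, W=0, Y=0, Z=0) weight 1/90
  … 15 more
Group by X:
  weight(X=0) = 1/10
  weight(X=1) = 3/10
Total weight = 1/10 + 3/10 = 2/5
P(X=0 | obs) = 1/10 / 2/5 = 1/4
P(X=1 | obs) = 3/10 / 2/5 = 3/4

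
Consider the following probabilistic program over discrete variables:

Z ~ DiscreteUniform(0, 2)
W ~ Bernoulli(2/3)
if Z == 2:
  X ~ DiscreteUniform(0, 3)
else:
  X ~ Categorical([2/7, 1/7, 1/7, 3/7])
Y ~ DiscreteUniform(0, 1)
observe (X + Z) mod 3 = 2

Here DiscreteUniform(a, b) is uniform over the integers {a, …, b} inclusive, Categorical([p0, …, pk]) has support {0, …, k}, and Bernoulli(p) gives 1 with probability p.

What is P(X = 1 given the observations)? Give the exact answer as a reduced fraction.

Enumerate traces; 16 have nonzero weight after conditioning:
  (Z=0, W=0, X=2, Y=0) weight 1/126
  (Z=0, W=0, X=2, Y=1) weight 1/126
  (Z=0, W=1, X=2, Y=0) weight 1/63
  (Z=0, W=1, X=2, Y=1) weight 1/63
  (Z=1, W=0, X=1, Y=0) weight 1/126
  (Z=1, W=0, X=1, Y=1) weight 1/126
  (Z=1, W=1, X=1, Y=0) weight 1/63
  (Z=1, W=1, X=1, Y=1) weight 1/63
  (Z=2, W=0, X=0, Y=0) weight 1/72
  (Z=2, W=0, X=3, Y=0) weight 1/72
  … 6 more
Group by X:
  weight(X=0) = 1/12
  weight(X=1) = 1/21
  weight(X=2) = 1/21
  weight(X=3) = 1/12
Total weight = 1/12 + 1/21 + 1/21 + 1/12 = 11/42
P(X=0 | obs) = 1/12 / 11/42 = 7/22
P(X=1 | obs) = 1/21 / 11/42 = 2/11
P(X=2 | obs) = 1/21 / 11/42 = 2/11
P(X=3 | obs) = 1/12 / 11/42 = 7/22

P(X = 1 | obs) = 2/11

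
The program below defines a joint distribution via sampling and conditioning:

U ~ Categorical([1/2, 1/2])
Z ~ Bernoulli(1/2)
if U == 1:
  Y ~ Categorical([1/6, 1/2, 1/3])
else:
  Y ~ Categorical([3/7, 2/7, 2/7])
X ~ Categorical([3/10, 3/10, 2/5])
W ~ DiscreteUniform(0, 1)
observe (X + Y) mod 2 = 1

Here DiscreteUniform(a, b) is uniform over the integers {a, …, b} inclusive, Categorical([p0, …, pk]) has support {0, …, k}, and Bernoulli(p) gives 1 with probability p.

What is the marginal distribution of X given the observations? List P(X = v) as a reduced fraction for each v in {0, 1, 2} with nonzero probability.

P(X=0) = 33/128, P(X=1) = 51/128, P(X=2) = 11/32

Enumerate traces; 32 have nonzero weight after conditioning:
  (U=0, Z=0, Y=0, X=1, W=0) weight 9/560
  (U=0, Z=0, Y=0, X=1, W=1) weight 9/560
  (U=0, Z=0, Y=1, X=0, W=0) weight 3/280
  (U=0, Z=0, Y=1, X=0, W=1) weight 3/280
  (U=0, Z=0, Y=1, X=2, W=0) weight 1/70
  (U=0, Z=0, Y=1, X=2, W=1) weight 1/70
  (U=0, Z=0, Y=2, X=1, W=0) weight 3/280
  (U=0, Z=0, Y=2, X=1, W=1) weight 3/280
  … 24 more
Group by X:
  weight(X=0) = 33/280
  weight(X=1) = 51/280
  weight(X=2) = 11/70
Total weight = 33/280 + 51/280 + 11/70 = 16/35
P(X=0 | obs) = 33/280 / 16/35 = 33/128
P(X=1 | obs) = 51/280 / 16/35 = 51/128
P(X=2 | obs) = 11/70 / 16/35 = 11/32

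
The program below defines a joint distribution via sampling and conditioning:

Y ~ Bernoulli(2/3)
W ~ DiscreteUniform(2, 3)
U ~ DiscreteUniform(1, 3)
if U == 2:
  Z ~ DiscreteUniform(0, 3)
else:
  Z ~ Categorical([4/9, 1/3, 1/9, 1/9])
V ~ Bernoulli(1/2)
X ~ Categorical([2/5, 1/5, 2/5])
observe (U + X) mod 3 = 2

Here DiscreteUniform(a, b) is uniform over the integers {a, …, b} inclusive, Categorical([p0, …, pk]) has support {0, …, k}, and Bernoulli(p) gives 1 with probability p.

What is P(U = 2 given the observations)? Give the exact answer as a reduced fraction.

P(U = 2 | obs) = 2/5

Enumerate traces; 96 have nonzero weight after conditioning:
  (Y=0, W=2, U=1, Z=0, V=0, X=1) weight 1/405
  (Y=0, W=2, U=1, Z=0, V=1, X=1) weight 1/405
  (Y=0, W=2, U=1, Z=1, V=0, X=1) weight 1/540
  (Y=0, W=2, U=1, Z=1, V=1, X=1) weight 1/540
  (Y=0, W=2, U=1, Z=2, V=0, X=1) weight 1/1620
  (Y=0, W=2, U=1, Z=2, V=1, X=1) weight 1/1620
  (Y=0, W=2, U=1, Z=3, V=0, X=1) weight 1/1620
  (Y=0, W=2, U=1, Z=3, V=1, X=1) weight 1/1620
  (Y=0, W=2, U=2, Z=0, V=0, X=0) weight 1/360
  (Y=0, W=2, U=3, Z=0, V=0, X=2) weight 2/405
  … 86 more
Group by U:
  weight(U=1) = 1/15
  weight(U=2) = 2/15
  weight(U=3) = 2/15
Total weight = 1/15 + 2/15 + 2/15 = 1/3
P(U=1 | obs) = 1/15 / 1/3 = 1/5
P(U=2 | obs) = 2/15 / 1/3 = 2/5
P(U=3 | obs) = 2/15 / 1/3 = 2/5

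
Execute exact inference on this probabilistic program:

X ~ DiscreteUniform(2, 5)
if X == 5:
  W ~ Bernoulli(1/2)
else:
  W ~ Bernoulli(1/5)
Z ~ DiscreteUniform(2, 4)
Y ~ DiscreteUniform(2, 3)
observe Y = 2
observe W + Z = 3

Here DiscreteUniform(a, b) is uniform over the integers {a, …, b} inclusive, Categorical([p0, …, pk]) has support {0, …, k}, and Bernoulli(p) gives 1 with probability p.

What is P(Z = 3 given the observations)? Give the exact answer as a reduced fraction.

Enumerate traces; 8 have nonzero weight after conditioning:
  (X=2, W=0, Z=3, Y=2) weight 1/30
  (X=2, W=1, Z=2, Y=2) weight 1/120
  (X=3, W=0, Z=3, Y=2) weight 1/30
  (X=3, W=1, Z=2, Y=2) weight 1/120
  (X=4, W=0, Z=3, Y=2) weight 1/30
  (X=4, W=1, Z=2, Y=2) weight 1/120
  (X=5, W=0, Z=3, Y=2) weight 1/48
  (X=5, W=1, Z=2, Y=2) weight 1/48
Group by Z:
  weight(Z=2) = 11/240
  weight(Z=3) = 29/240
Total weight = 11/240 + 29/240 = 1/6
P(Z=2 | obs) = 11/240 / 1/6 = 11/40
P(Z=3 | obs) = 29/240 / 1/6 = 29/40

P(Z = 3 | obs) = 29/40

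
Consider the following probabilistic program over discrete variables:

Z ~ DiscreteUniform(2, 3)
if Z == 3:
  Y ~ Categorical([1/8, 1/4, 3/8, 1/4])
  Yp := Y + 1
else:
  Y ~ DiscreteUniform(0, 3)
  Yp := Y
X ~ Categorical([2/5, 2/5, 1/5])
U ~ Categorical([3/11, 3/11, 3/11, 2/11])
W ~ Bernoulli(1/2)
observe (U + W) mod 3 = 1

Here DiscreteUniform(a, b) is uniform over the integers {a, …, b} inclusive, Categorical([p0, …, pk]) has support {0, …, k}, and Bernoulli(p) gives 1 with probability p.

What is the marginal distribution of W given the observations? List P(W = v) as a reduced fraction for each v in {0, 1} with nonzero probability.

P(W=0) = 3/8, P(W=1) = 5/8

Enumerate traces; 72 have nonzero weight after conditioning:
  (Z=2, Y=0, X=0, U=0, W=1) weight 3/440
  (Z=2, Y=0, X=0, U=1, W=0) weight 3/440
  (Z=2, Y=0, X=0, U=3, W=1) weight 1/220
  (Z=2, Y=0, X=1, U=0, W=1) weight 3/440
  (Z=2, Y=0, X=1, U=1, W=0) weight 3/440
  (Z=2, Y=0, X=1, U=3, W=1) weight 1/220
  (Z=2, Y=0, X=2, U=0, W=1) weight 3/880
  (Z=2, Y=0, X=2, U=1, W=0) weight 3/880
  … 64 more
Group by W:
  weight(W=0) = 3/22
  weight(W=1) = 5/22
Total weight = 3/22 + 5/22 = 4/11
P(W=0 | obs) = 3/22 / 4/11 = 3/8
P(W=1 | obs) = 5/22 / 4/11 = 5/8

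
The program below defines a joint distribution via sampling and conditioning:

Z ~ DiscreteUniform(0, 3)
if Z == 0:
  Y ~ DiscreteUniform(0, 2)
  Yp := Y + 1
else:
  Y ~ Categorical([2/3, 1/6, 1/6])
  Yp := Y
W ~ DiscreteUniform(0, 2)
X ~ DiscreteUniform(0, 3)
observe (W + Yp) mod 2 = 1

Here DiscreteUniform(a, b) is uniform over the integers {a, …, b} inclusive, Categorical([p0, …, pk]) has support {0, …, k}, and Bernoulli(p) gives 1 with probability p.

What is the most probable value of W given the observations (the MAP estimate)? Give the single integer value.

Enumerate traces; 68 have nonzero weight after conditioning:
  (Z=0, Y=0, W=0, X=0) weight 1/144
  (Z=0, Y=0, W=0, X=1) weight 1/144
  (Z=0, Y=0, W=0, X=2) weight 1/144
  (Z=0, Y=0, W=0, X=3) weight 1/144
  (Z=0, Y=0, W=2, X=0) weight 1/144
  (Z=0, Y=0, W=2, X=1) weight 1/144
  (Z=0, Y=0, W=2, X=2) weight 1/144
  (Z=0, Y=0, W=2, X=3) weight 1/144
  (Z=0, Y=1, W=1, X=0) weight 1/144
  … 59 more
Group by W:
  weight(W=0) = 7/72
  weight(W=1) = 17/72
  weight(W=2) = 7/72
Total weight = 7/72 + 17/72 + 7/72 = 31/72
P(W=0 | obs) = 7/72 / 31/72 = 7/31
P(W=1 | obs) = 17/72 / 31/72 = 17/31
P(W=2 | obs) = 7/72 / 31/72 = 7/31
argmax = 1

argmax_v P(W = v | obs) = 1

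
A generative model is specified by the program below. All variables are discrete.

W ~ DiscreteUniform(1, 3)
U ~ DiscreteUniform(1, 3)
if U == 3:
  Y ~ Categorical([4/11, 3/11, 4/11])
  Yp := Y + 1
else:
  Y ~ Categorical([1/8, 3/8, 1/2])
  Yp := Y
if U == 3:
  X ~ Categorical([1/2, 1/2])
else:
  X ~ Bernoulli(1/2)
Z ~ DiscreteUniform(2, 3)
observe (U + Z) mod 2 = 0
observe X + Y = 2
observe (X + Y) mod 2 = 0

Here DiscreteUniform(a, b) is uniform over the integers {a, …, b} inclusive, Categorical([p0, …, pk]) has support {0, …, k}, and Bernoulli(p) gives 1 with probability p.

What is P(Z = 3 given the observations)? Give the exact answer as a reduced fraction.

Enumerate traces; 18 have nonzero weight after conditioning:
  (W=1, U=1, Y=1, X=1, Z=3) weight 1/96
  (W=1, U=1, Y=2, X=0, Z=3) weight 1/72
  (W=1, U=2, Y=1, X=1, Z=2) weight 1/96
  (W=1, U=2, Y=2, X=0, Z=2) weight 1/72
  (W=1, U=3, Y=1, X=1, Z=3) weight 1/132
  (W=1, U=3, Y=2, X=0, Z=3) weight 1/99
  (W=2, U=1, Y=1, X=1, Z=3) weight 1/96
  (W=2, U=1, Y=2, X=0, Z=3) weight 1/72
  … 10 more
Group by Z:
  weight(Z=2) = 7/96
  weight(Z=3) = 133/1056
Total weight = 7/96 + 133/1056 = 35/176
P(Z=2 | obs) = 7/96 / 35/176 = 11/30
P(Z=3 | obs) = 133/1056 / 35/176 = 19/30

P(Z = 3 | obs) = 19/30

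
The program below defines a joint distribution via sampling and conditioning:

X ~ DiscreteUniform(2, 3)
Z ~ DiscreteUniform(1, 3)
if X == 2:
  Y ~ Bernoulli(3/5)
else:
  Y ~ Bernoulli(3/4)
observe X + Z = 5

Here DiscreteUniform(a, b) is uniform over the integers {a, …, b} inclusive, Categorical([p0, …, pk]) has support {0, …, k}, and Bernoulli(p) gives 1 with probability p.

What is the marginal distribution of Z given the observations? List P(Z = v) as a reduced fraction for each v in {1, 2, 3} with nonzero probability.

P(Z=2) = 1/2, P(Z=3) = 1/2

Enumerate traces; 4 have nonzero weight after conditioning:
  (X=2, Z=3, Y=0) weight 1/15
  (X=2, Z=3, Y=1) weight 1/10
  (X=3, Z=2, Y=0) weight 1/24
  (X=3, Z=2, Y=1) weight 1/8
Group by Z:
  weight(Z=2) = 1/6
  weight(Z=3) = 1/6
Total weight = 1/6 + 1/6 = 1/3
P(Z=2 | obs) = 1/6 / 1/3 = 1/2
P(Z=3 | obs) = 1/6 / 1/3 = 1/2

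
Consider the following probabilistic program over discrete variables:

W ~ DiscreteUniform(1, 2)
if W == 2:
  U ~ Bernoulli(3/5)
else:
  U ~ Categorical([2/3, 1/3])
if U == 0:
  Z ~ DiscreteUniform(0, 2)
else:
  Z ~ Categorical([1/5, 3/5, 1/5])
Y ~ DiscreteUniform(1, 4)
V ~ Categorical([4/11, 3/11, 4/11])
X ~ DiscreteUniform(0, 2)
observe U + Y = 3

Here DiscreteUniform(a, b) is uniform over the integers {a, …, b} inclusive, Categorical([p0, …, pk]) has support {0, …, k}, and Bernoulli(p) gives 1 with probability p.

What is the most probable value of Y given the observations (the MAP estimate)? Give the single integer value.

Enumerate traces; 108 have nonzero weight after conditioning:
  (W=1, U=0, Z=0, Y=3, V=0, X=0) weight 1/297
  (W=1, U=0, Z=0, Y=3, V=0, X=1) weight 1/297
  (W=1, U=0, Z=0, Y=3, V=0, X=2) weight 1/297
  (W=1, U=0, Z=0, Y=3, V=1, X=0) weight 1/396
  (W=1, U=0, Z=0, Y=3, V=1, X=1) weight 1/396
  (W=1, U=0, Z=0, Y=3, V=1, X=2) weight 1/396
  (W=1, U=0, Z=0, Y=3, V=2, X=0) weight 1/297
  (W=1, U=0, Z=0, Y=3, V=2, X=1) weight 1/297
  (W=1, U=1, Z=0, Y=2, V=0, X=0) weight 1/990
  … 99 more
Group by Y:
  weight(Y=2) = 7/60
  weight(Y=3) = 2/15
Total weight = 7/60 + 2/15 = 1/4
P(Y=2 | obs) = 7/60 / 1/4 = 7/15
P(Y=3 | obs) = 2/15 / 1/4 = 8/15
argmax = 3

argmax_v P(Y = v | obs) = 3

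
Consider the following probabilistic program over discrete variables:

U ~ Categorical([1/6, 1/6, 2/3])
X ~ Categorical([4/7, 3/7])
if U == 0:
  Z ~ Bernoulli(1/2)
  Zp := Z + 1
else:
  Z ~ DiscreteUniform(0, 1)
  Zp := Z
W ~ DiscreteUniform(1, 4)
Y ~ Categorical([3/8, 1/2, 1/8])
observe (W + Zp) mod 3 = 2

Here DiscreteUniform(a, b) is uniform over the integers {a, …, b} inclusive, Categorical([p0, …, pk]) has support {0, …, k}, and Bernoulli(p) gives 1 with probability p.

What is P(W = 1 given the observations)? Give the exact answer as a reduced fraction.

P(W = 1 | obs) = 1/3

Enumerate traces; 54 have nonzero weight after conditioning:
  (U=0, X=0, Z=0, W=1, Y=0) weight 1/224
  (U=0, X=0, Z=0, W=1, Y=1) weight 1/168
  (U=0, X=0, Z=0, W=1, Y=2) weight 1/672
  (U=0, X=0, Z=0, W=4, Y=0) weight 1/224
  (U=0, X=0, Z=0, W=4, Y=1) weight 1/168
  (U=0, X=0, Z=0, W=4, Y=2) weight 1/672
  (U=0, X=0, Z=1, W=3, Y=0) weight 1/224
  (U=0, X=0, Z=1, W=3, Y=1) weight 1/168
  (U=1, X=0, Z=0, W=2, Y=0) weight 1/224
  … 45 more
Group by W:
  weight(W=1) = 1/8
  weight(W=2) = 5/48
  weight(W=3) = 1/48
  weight(W=4) = 1/8
Total weight = 1/8 + 5/48 + 1/48 + 1/8 = 3/8
P(W=1 | obs) = 1/8 / 3/8 = 1/3
P(W=2 | obs) = 5/48 / 3/8 = 5/18
P(W=3 | obs) = 1/48 / 3/8 = 1/18
P(W=4 | obs) = 1/8 / 3/8 = 1/3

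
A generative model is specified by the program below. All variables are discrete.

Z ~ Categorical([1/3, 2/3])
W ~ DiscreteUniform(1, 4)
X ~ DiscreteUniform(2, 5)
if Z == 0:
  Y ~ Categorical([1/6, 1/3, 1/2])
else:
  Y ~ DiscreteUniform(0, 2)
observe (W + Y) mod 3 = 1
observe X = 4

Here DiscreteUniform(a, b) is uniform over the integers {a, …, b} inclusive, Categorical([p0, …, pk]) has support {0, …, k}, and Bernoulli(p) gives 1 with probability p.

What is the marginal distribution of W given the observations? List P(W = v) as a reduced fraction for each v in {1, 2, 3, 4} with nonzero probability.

P(W=1) = 5/23, P(W=2) = 7/23, P(W=3) = 6/23, P(W=4) = 5/23

Enumerate traces; 8 have nonzero weight after conditioning:
  (Z=0, W=1, X=4, Y=0) weight 1/288
  (Z=0, W=2, X=4, Y=2) weight 1/96
  (Z=0, W=3, X=4, Y=1) weight 1/144
  (Z=0, W=4, X=4, Y=0) weight 1/288
  (Z=1, W=1, X=4, Y=0) weight 1/72
  (Z=1, W=2, X=4, Y=2) weight 1/72
  (Z=1, W=3, X=4, Y=1) weight 1/72
  (Z=1, W=4, X=4, Y=0) weight 1/72
Group by W:
  weight(W=1) = 5/288
  weight(W=2) = 7/288
  weight(W=3) = 1/48
  weight(W=4) = 5/288
Total weight = 5/288 + 7/288 + 1/48 + 5/288 = 23/288
P(W=1 | obs) = 5/288 / 23/288 = 5/23
P(W=2 | obs) = 7/288 / 23/288 = 7/23
P(W=3 | obs) = 1/48 / 23/288 = 6/23
P(W=4 | obs) = 5/288 / 23/288 = 5/23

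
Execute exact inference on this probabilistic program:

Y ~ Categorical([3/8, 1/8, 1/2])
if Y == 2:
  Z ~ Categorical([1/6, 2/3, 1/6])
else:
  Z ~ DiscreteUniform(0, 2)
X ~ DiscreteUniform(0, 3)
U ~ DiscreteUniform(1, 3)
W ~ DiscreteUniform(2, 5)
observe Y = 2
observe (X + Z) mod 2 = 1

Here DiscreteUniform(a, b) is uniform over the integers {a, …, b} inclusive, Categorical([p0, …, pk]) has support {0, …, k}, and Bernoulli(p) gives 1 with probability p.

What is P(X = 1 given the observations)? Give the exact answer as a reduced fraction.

P(X = 1 | obs) = 1/6

Enumerate traces; 72 have nonzero weight after conditioning:
  (Y=2, Z=0, X=1, U=1, W=2) weight 1/576
  (Y=2, Z=0, X=1, U=1, W=3) weight 1/576
  (Y=2, Z=0, X=1, U=1, W=4) weight 1/576
  (Y=2, Z=0, X=1, U=1, W=5) weight 1/576
  (Y=2, Z=0, X=1, U=2, W=2) weight 1/576
  (Y=2, Z=0, X=1, U=2, W=3) weight 1/576
  (Y=2, Z=0, X=1, U=2, W=4) weight 1/576
  (Y=2, Z=0, X=1, U=2, W=5) weight 1/576
  (Y=2, Z=0, X=3, U=1, W=2) weight 1/576
  (Y=2, Z=1, X=0, U=1, W=2) weight 1/144
  … 62 more
Group by X:
  weight(X=0) = 1/12
  weight(X=1) = 1/24
  weight(X=2) = 1/12
  weight(X=3) = 1/24
Total weight = 1/12 + 1/24 + 1/12 + 1/24 = 1/4
P(X=0 | obs) = 1/12 / 1/4 = 1/3
P(X=1 | obs) = 1/24 / 1/4 = 1/6
P(X=2 | obs) = 1/12 / 1/4 = 1/3
P(X=3 | obs) = 1/24 / 1/4 = 1/6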